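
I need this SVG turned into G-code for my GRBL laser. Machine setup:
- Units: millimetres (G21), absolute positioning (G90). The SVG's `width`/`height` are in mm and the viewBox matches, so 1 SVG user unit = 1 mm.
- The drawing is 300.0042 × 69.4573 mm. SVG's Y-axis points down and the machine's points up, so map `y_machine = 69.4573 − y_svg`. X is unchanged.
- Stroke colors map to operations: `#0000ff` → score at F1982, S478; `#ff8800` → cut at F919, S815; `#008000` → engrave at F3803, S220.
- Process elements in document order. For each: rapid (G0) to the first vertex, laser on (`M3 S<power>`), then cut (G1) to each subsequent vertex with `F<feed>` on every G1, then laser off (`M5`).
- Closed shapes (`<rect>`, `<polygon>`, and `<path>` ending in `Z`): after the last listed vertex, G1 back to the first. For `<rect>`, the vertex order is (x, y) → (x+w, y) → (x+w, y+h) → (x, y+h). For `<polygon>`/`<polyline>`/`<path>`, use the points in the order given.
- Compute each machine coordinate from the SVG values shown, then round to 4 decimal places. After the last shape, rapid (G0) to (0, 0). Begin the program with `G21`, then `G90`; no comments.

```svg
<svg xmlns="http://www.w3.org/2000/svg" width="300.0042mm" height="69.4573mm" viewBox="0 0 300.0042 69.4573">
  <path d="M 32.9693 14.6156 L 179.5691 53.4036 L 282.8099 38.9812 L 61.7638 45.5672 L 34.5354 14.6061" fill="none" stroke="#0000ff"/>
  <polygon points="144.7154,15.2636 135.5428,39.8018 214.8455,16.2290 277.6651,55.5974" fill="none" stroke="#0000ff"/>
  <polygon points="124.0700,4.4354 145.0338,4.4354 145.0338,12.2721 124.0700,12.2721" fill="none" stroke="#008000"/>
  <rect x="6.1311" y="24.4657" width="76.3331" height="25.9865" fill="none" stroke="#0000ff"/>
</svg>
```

G21
G90
G0 X32.9693 Y54.8417
M3 S478
G1 X179.5691 Y16.0537 F1982
G1 X282.8099 Y30.4761 F1982
G1 X61.7638 Y23.8901 F1982
G1 X34.5354 Y54.8512 F1982
M5
G0 X144.7154 Y54.1937
M3 S478
G1 X135.5428 Y29.6555 F1982
G1 X214.8455 Y53.2283 F1982
G1 X277.6651 Y13.8599 F1982
G1 X144.7154 Y54.1937 F1982
M5
G0 X124.0700 Y65.0219
M3 S220
G1 X145.0338 Y65.0219 F3803
G1 X145.0338 Y57.1852 F3803
G1 X124.0700 Y57.1852 F3803
G1 X124.0700 Y65.0219 F3803
M5
G0 X6.1311 Y44.9916
M3 S478
G1 X82.4642 Y44.9916 F1982
G1 X82.4642 Y19.0051 F1982
G1 X6.1311 Y19.0051 F1982
G1 X6.1311 Y44.9916 F1982
M5
G0 X0.0000 Y0.0000

viewBox `0 0 300.0042 69.4573` with mm width/height → 1 unit = 1 mm. Flip: y_m = 69.4573 − y_svg.

**Shape 1** — `<path>` open polyline, stroke `#0000ff` → score (S478, F1982). Machine vertices: (32.9693,54.8417) → (179.5691,16.0537) → (282.8099,30.4761) → (61.7638,23.8901) → (34.5354,54.8512). Open path.

**Shape 2** — `<polygon>` closed polygon, stroke `#0000ff` → score (S478, F1982). Machine vertices: (144.7154,54.1937) → (135.5428,29.6555) → (214.8455,53.2283) → (277.6651,13.8599) → (144.7154,54.1937). Closed: final G1 returns to the first vertex.

**Shape 3** — `<polygon>` rectangle, stroke `#008000` → engrave (S220, F3803). Machine vertices: (124.0700,65.0219) → (145.0338,65.0219) → (145.0338,57.1852) → (124.0700,57.1852) → (124.0700,65.0219). Closed: final G1 returns to the first vertex.

**Shape 4** — `<rect>` rectangle, stroke `#0000ff` → score (S478, F1982). Machine vertices: (6.1311,44.9916) → (82.4642,44.9916) → (82.4642,19.0051) → (6.1311,19.0051) → (6.1311,44.9916). Closed: final G1 returns to the first vertex.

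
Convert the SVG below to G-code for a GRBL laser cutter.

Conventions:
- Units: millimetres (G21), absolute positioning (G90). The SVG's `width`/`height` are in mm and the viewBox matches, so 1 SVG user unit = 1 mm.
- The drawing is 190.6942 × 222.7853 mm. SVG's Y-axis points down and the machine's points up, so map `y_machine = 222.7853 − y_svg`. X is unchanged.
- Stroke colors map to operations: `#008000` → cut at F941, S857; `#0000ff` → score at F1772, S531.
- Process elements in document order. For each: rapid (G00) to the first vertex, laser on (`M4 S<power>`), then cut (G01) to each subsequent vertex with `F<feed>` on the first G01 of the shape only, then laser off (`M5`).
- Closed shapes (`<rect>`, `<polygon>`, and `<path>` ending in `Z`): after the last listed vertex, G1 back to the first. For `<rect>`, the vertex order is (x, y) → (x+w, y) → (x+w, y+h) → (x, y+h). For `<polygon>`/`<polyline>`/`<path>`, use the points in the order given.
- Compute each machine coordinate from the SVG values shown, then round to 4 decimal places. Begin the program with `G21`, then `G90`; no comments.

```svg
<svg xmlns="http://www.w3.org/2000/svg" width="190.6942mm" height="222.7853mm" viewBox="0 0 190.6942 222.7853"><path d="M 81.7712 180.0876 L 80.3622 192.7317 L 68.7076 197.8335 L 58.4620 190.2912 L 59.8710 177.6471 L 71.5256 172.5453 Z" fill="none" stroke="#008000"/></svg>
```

viewBox `0 0 190.6942 222.7853` with mm width/height → 1 unit = 1 mm. Flip: y_m = 222.7853 − y_svg.

**Shape 1** — `<path>` regular polygon, stroke `#008000` → cut (S857, F941). Machine vertices: (81.7712,42.6977) → (80.3622,30.0536) → (68.7076,24.9518) → (58.4620,32.4941) → (59.8710,45.1382) → (71.5256,50.2400) → (81.7712,42.6977). Closed: final G1 returns to the first vertex.

G21
G90
G00 X81.7712 Y42.6977
M4 S857
G01 X80.3622 Y30.0536 F941
G01 X68.7076 Y24.9518
G01 X58.4620 Y32.4941
G01 X59.8710 Y45.1382
G01 X71.5256 Y50.2400
G01 X81.7712 Y42.6977
M5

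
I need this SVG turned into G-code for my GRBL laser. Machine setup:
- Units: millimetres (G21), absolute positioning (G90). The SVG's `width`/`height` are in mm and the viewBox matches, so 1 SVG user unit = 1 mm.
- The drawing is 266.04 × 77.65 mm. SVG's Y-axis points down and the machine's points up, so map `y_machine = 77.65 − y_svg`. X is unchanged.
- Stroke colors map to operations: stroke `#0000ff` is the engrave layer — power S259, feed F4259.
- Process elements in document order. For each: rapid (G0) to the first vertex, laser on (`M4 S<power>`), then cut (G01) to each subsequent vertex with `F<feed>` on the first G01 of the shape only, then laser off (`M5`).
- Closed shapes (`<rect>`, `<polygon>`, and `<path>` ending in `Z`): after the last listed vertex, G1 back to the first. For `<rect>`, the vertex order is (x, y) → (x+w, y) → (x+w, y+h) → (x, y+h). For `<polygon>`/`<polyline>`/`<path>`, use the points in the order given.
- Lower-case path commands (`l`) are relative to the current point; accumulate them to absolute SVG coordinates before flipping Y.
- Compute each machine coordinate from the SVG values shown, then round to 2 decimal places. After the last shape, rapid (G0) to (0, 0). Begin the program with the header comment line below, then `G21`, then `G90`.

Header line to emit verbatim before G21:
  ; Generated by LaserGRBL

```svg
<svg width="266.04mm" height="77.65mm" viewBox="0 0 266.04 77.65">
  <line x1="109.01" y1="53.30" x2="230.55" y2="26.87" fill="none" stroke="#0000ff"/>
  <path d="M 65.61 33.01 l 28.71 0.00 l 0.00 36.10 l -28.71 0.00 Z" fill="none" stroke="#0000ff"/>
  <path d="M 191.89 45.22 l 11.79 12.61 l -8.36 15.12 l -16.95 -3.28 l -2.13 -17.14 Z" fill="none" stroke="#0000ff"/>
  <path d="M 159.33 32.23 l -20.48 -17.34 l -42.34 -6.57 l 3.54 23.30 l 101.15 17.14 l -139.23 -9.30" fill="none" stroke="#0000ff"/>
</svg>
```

; Generated by LaserGRBL
G21
G90
G0 X109.01 Y24.35
M4 S259
G01 X230.55 Y50.78 F4259
M5
G0 X65.61 Y44.64
M4 S259
G01 X94.32 Y44.64 F4259
G01 X94.32 Y8.54
G01 X65.61 Y8.54
G01 X65.61 Y44.64
M5
G0 X191.89 Y32.43
M4 S259
G01 X203.68 Y19.82 F4259
G01 X195.32 Y4.70
G01 X178.37 Y7.98
G01 X176.24 Y25.12
G01 X191.89 Y32.43
M5
G0 X159.33 Y45.42
M4 S259
G01 X138.85 Y62.76 F4259
G01 X96.51 Y69.33
G01 X100.05 Y46.03
G01 X201.20 Y28.89
G01 X61.97 Y38.19
M5
G0 X0.00 Y0.00

1 u = 1 mm; y_m = 77.65 − y.

[1] `<line>` line segment, #0000ff→engrave S259 F4259: (109.01,24.35) → (230.55,50.78)

[2] `<path>` rectangle, #0000ff→engrave S259 F4259: (65.61,44.64) → (94.32,44.64) → (94.32,8.54) → (65.61,8.54) → (65.61,44.64) (closed)

[3] `<path>` regular polygon, #0000ff→engrave S259 F4259: (191.89,32.43) → (203.68,19.82) → (195.32,4.70) → (178.37,7.98) → (176.24,25.12) → (191.89,32.43) (closed)

[4] `<path>` open polyline, #0000ff→engrave S259 F4259: (159.33,45.42) → (138.85,62.76) → (96.51,69.33) → (100.05,46.03) → (201.20,28.89) → (61.97,38.19)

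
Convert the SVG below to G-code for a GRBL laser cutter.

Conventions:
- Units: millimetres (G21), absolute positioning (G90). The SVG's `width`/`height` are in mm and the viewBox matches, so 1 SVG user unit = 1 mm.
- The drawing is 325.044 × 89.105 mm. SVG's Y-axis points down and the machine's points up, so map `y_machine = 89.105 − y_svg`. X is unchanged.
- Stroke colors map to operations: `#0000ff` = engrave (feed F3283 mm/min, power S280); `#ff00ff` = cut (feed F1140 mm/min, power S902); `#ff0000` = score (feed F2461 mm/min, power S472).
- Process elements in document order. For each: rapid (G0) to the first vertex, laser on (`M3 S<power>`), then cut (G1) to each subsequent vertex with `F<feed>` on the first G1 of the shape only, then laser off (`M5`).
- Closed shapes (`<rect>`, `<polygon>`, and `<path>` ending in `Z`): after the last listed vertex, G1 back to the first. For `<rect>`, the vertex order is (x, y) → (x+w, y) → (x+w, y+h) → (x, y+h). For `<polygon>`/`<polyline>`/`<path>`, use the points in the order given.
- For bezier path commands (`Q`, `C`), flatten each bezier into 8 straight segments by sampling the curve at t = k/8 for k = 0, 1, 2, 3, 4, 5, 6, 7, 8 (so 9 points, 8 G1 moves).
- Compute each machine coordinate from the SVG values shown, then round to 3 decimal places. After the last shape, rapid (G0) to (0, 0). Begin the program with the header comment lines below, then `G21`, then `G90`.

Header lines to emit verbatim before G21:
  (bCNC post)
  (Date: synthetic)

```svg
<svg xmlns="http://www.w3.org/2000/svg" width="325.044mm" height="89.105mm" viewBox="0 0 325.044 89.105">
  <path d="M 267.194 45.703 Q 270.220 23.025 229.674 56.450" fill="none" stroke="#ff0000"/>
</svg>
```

Since the viewBox matches the mm dimensions, user units are millimetres directly. The only transform is the Y-flip y_m = 89.105 − y_svg.

Shape 1 is a quadratic bezier drawn with `<path>`. Its stroke #ff0000 means score at S472, F2461. After flipping Y the toolpath is (267.194,43.402) → (267.270,48.195) → (265.984,51.235) → (263.336,52.521) → (259.327,52.054) → (253.956,49.834) → (247.224,45.861) → (239.130,40.135) → (229.674,32.655).

(bCNC post)
(Date: synthetic)
G21
G90
G0 X267.194 Y43.402
M3 S472
G1 X267.270 Y48.195 F2461
G1 X265.984 Y51.235
G1 X263.336 Y52.521
G1 X259.327 Y52.054
G1 X253.956 Y49.834
G1 X247.224 Y45.861
G1 X239.130 Y40.135
G1 X229.674 Y32.655
M5
G0 X0.000 Y0.000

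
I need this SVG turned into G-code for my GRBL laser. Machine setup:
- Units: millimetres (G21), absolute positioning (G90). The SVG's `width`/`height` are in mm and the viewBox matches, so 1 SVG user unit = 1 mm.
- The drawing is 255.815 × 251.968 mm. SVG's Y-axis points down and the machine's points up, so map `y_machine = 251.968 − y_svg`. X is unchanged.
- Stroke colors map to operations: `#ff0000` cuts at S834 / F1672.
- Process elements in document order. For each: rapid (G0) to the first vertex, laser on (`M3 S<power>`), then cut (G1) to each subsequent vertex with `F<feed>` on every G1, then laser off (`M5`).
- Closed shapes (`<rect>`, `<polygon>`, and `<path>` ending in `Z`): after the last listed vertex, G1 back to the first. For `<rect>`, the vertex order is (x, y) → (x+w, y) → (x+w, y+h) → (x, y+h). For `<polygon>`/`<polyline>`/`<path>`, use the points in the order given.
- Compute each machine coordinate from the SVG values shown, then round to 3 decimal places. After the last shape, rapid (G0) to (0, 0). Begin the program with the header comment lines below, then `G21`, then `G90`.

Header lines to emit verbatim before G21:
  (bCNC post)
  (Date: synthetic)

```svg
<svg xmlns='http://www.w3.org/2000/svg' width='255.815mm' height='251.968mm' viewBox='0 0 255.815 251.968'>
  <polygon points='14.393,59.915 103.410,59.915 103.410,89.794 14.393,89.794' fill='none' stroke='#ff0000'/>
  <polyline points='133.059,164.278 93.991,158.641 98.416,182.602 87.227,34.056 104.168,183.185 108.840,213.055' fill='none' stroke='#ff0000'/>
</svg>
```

viewBox `0 0 255.815 251.968` with mm width/height → 1 unit = 1 mm. Flip: y_m = 251.968 − y_svg.

**Shape 1** — `<polygon>` rectangle, stroke `#ff0000` → cut (S834, F1672). Machine vertices: (14.393,192.053) → (103.410,192.053) → (103.410,162.174) → (14.393,162.174) → (14.393,192.053). Closed: final G1 returns to the first vertex.

**Shape 2** — `<polyline>` open polyline, stroke `#ff0000` → cut (S834, F1672). Machine vertices: (133.059,87.690) → (93.991,93.327) → (98.416,69.366) → (87.227,217.912) → (104.168,68.783) → (108.840,38.913). Open path.

(bCNC post)
(Date: synthetic)
G21
G90
G0 X14.393 Y192.053
M3 S834
G1 X103.410 Y192.053 F1672
G1 X103.410 Y162.174 F1672
G1 X14.393 Y162.174 F1672
G1 X14.393 Y192.053 F1672
M5
G0 X133.059 Y87.690
M3 S834
G1 X93.991 Y93.327 F1672
G1 X98.416 Y69.366 F1672
G1 X87.227 Y217.912 F1672
G1 X104.168 Y68.783 F1672
G1 X108.840 Y38.913 F1672
M5
G0 X0.000 Y0.000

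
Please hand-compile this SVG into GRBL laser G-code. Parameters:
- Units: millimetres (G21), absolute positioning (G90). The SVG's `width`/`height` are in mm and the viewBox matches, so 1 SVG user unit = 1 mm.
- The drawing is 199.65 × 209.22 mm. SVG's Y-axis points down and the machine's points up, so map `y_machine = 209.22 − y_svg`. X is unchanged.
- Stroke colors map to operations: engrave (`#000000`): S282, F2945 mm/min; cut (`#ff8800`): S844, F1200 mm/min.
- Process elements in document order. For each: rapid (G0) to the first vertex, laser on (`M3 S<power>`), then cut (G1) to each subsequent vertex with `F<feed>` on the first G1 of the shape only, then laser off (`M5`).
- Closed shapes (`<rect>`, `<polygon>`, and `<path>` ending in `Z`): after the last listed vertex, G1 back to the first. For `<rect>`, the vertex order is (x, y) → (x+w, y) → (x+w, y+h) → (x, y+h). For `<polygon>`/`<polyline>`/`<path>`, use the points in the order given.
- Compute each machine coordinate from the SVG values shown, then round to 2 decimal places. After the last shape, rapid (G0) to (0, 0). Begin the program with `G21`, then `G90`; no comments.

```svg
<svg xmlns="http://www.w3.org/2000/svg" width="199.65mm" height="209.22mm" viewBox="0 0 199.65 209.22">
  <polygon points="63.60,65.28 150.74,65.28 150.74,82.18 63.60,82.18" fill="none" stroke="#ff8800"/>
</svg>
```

Since the viewBox matches the mm dimensions, user units are millimetres directly. The only transform is the Y-flip y_m = 209.22 − y_svg.

Shape 1 is a rectangle drawn with `<polygon>`. Its stroke #ff8800 means cut at S844, F1200. After flipping Y the toolpath is (63.60,143.94) → (150.74,143.94) → (150.74,127.04) → (63.60,127.04) → (63.60,143.94), returning to the start.

G21
G90
G0 X63.60 Y143.94
M3 S844
G1 X150.74 Y143.94 F1200
G1 X150.74 Y127.04
G1 X63.60 Y127.04
G1 X63.60 Y143.94
M5
G0 X0.00 Y0.00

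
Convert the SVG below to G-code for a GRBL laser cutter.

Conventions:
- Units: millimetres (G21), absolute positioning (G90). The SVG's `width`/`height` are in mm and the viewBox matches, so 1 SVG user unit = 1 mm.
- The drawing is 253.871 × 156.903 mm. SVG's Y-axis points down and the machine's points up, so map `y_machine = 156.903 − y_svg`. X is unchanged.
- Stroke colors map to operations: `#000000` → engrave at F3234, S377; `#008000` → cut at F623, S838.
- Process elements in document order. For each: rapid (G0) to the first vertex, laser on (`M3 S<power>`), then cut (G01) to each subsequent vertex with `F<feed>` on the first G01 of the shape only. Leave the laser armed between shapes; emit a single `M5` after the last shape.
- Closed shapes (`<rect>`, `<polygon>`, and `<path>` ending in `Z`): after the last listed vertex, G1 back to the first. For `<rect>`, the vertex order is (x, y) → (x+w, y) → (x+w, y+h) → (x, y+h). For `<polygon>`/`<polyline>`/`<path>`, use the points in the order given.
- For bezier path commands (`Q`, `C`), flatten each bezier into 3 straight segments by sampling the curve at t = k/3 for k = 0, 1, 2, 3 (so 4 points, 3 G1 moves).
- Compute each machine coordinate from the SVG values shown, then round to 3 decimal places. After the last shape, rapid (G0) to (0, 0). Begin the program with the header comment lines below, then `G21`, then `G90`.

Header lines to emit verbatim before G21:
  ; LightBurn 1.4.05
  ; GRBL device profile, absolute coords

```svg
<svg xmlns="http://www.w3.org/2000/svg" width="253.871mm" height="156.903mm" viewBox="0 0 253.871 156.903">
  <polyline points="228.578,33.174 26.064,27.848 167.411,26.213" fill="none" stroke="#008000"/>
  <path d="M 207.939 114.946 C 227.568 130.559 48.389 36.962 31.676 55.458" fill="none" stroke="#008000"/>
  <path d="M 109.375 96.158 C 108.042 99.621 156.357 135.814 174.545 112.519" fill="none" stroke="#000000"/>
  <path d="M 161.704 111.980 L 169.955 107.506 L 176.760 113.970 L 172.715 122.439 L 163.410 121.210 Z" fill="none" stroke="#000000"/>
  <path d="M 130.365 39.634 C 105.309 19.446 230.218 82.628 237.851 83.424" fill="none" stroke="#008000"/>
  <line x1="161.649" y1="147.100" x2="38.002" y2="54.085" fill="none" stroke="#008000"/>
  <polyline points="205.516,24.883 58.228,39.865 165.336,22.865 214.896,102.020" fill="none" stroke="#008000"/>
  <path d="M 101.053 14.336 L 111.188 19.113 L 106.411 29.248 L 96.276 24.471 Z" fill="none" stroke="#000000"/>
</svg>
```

1 u = 1 mm; y_m = 156.903 − y.

[1] `<polyline>` open polyline, #008000→cut S838 F623: (228.578,123.729) → (26.064,129.055) → (167.411,130.690)

[2] `<path>` cubic bezier, #008000→cut S838 F623: (207.939,41.957) → (174.679,54.551) → (89.164,90.773) → (31.676,101.445)

[3] `<path>` cubic bezier, #000000→engrave S377 F3234: (109.375,60.745) → (121.637,49.787) → (149.269,37.503) → (174.545,44.384)

[4] `<path>` regular polygon, #000000→engrave S377 F3234: (161.704,44.923) → (169.955,49.397) → (176.760,42.933) → (172.715,34.464) → (163.410,35.693) → (161.704,44.923) (closed)

[5] `<path>` cubic bezier, #008000→cut S838 F623: (130.365,117.269) → (145.400,115.065) → (201.024,89.672) → (237.851,73.479)

[6] `<line>` line segment, #008000→cut S838 F623: (161.649,9.803) → (38.002,102.818)

[7] `<polyline>` open polyline, #008000→cut S838 F623: (205.516,132.020) → (58.228,117.038) → (165.336,134.038) → (214.896,54.883)

[8] `<path>` regular polygon, #000000→engrave S377 F3234: (101.053,142.567) → (111.188,137.790) → (106.411,127.655) → (96.276,132.432) → (101.053,142.567) (closed)

; LightBurn 1.4.05
; GRBL device profile, absolute coords
G21
G90
G0 X228.578 Y123.729
M3 S838
G01 X26.064 Y129.055 F623
G01 X167.411 Y130.690
G0 X207.939 Y41.957
M3 S838
G01 X174.679 Y54.551 F623
G01 X89.164 Y90.773
G01 X31.676 Y101.445
G0 X109.375 Y60.745
M3 S377
G01 X121.637 Y49.787 F3234
G01 X149.269 Y37.503
G01 X174.545 Y44.384
G0 X161.704 Y44.923
M3 S377
G01 X169.955 Y49.397 F3234
G01 X176.760 Y42.933
G01 X172.715 Y34.464
G01 X163.410 Y35.693
G01 X161.704 Y44.923
G0 X130.365 Y117.269
M3 S838
G01 X145.400 Y115.065 F623
G01 X201.024 Y89.672
G01 X237.851 Y73.479
G0 X161.649 Y9.803
M3 S838
G01 X38.002 Y102.818 F623
G0 X205.516 Y132.020
M3 S838
G01 X58.228 Y117.038 F623
G01 X165.336 Y134.038
G01 X214.896 Y54.883
G0 X101.053 Y142.567
M3 S377
G01 X111.188 Y137.790 F3234
G01 X106.411 Y127.655
G01 X96.276 Y132.432
G01 X101.053 Y142.567
M5
G0 X0.000 Y0.000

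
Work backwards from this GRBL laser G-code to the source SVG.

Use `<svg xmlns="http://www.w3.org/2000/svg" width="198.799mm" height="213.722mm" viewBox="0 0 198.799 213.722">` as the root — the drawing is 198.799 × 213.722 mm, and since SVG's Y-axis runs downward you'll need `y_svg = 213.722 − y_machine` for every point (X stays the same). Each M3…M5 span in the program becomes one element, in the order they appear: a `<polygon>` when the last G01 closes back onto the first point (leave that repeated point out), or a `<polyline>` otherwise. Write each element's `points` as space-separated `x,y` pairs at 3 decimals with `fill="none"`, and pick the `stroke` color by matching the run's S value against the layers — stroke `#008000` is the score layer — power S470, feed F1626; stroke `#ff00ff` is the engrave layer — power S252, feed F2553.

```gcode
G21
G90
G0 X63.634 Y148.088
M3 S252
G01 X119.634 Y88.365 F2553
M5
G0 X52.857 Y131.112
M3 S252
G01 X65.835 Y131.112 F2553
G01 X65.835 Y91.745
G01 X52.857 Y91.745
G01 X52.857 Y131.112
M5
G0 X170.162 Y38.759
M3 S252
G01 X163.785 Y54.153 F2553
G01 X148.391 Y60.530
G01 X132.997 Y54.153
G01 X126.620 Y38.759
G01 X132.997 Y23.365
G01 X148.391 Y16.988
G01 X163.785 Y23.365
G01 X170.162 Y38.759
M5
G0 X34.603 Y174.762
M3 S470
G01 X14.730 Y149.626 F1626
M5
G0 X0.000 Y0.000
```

Each laser-on run becomes one SVG element. Flip Y back into SVG space with y_svg = 213.722 − y_machine.

Run 1: S252 ⇒ engrave layer `#ff00ff`. The run is open, so emit a `<polyline>` with points (Y-flipped): 63.634,65.634 119.634,125.357.

Run 2: the run's S252 means `#ff00ff` (engrave). The run returns to its start, so emit a `<polygon>` with points (Y-flipped): 52.857,82.610 65.835,82.610 65.835,121.977 52.857,121.977.

Run 3: power S252 maps to stroke `#ff00ff` (engrave). The run returns to its start, so emit a `<polygon>` with points (Y-flipped): 170.162,174.963 163.785,159.569 148.391,153.192 132.997,159.569 126.620,174.963 132.997,190.357 148.391,196.734 163.785,190.357.

Run 4: S470 ⇒ score layer `#008000`. The run is open, so emit a `<polyline>` with points (Y-flipped): 34.603,38.960 14.730,64.096.

<svg xmlns="http://www.w3.org/2000/svg" width="198.799mm" height="213.722mm" viewBox="0 0 198.799 213.722">
  <polyline points="63.634,65.634 119.634,125.357" fill="none" stroke="#ff00ff"/>
  <polygon points="52.857,82.610 65.835,82.610 65.835,121.977 52.857,121.977" fill="none" stroke="#ff00ff"/>
  <polygon points="170.162,174.963 163.785,159.569 148.391,153.192 132.997,159.569 126.620,174.963 132.997,190.357 148.391,196.734 163.785,190.357" fill="none" stroke="#ff00ff"/>
  <polyline points="34.603,38.960 14.730,64.096" fill="none" stroke="#008000"/>
</svg>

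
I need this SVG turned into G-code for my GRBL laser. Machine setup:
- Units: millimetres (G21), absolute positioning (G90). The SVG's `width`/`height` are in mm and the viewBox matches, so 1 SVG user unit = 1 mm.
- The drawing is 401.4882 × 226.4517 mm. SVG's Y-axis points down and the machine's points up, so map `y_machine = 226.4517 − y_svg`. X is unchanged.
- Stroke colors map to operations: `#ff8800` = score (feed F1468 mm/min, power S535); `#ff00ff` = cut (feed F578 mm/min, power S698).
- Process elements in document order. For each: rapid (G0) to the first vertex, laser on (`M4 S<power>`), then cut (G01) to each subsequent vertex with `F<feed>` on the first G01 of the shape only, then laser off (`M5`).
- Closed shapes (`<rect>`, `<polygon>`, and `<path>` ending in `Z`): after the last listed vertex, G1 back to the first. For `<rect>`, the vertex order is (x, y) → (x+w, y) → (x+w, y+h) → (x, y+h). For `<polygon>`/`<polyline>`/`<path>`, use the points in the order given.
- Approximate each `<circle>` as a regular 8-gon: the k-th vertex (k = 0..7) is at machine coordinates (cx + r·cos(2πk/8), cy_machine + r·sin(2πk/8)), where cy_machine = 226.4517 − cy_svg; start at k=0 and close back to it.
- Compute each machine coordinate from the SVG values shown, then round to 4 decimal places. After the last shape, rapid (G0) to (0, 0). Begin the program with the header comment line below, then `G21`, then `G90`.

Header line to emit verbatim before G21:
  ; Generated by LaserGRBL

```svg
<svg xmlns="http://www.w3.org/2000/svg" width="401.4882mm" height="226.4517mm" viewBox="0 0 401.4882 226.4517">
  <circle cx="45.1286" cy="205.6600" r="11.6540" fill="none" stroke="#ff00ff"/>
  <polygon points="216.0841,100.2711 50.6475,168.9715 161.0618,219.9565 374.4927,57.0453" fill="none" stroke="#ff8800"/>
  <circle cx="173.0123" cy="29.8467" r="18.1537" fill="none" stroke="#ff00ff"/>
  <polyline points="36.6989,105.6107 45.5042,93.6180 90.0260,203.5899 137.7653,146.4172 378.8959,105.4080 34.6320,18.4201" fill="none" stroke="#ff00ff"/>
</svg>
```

; Generated by LaserGRBL
G21
G90
G0 X56.7826 Y20.7917
M4 S698
G01 X53.3692 Y29.0323 F578
G01 X45.1286 Y32.4457
G01 X36.8880 Y29.0323
G01 X33.4746 Y20.7917
G01 X36.8880 Y12.5511
G01 X45.1286 Y9.1377
G01 X53.3692 Y12.5511
G01 X56.7826 Y20.7917
M5
G0 X216.0841 Y126.1806
M4 S535
G01 X50.6475 Y57.4802 F1468
G01 X161.0618 Y6.4952
G01 X374.4927 Y169.4064
G01 X216.0841 Y126.1806
M5
G0 X191.1660 Y196.6050
M4 S698
G01 X185.8489 Y209.4416 F578
G01 X173.0123 Y214.7587
G01 X160.1757 Y209.4416
G01 X154.8586 Y196.6050
G01 X160.1757 Y183.7684
G01 X173.0123 Y178.4513
G01 X185.8489 Y183.7684
G01 X191.1660 Y196.6050
M5
G0 X36.6989 Y120.8410
M4 S698
G01 X45.5042 Y132.8337 F578
G01 X90.0260 Y22.8618
G01 X137.7653 Y80.0345
G01 X378.8959 Y121.0437
G01 X34.6320 Y208.0316
M5
G0 X0.0000 Y0.0000

viewBox `0 0 401.4882 226.4517` with mm width/height → 1 unit = 1 mm. Flip: y_m = 226.4517 − y_svg.

**Shape 1** — `<circle>` circle, stroke `#ff00ff` → cut (S698, F578). Machine vertices: (56.7826,20.7917) → (53.3692,29.0323) → (45.1286,32.4457) → (36.8880,29.0323) → (33.4746,20.7917) → (36.8880,12.5511) → (45.1286,9.1377) → (53.3692,12.5511) → (56.7826,20.7917). Closed: final G1 returns to the first vertex.

**Shape 2** — `<polygon>` closed polygon, stroke `#ff8800` → score (S535, F1468). Machine vertices: (216.0841,126.1806) → (50.6475,57.4802) → (161.0618,6.4952) → (374.4927,169.4064) → (216.0841,126.1806). Closed: final G1 returns to the first vertex.

**Shape 3** — `<circle>` circle, stroke `#ff00ff` → cut (S698, F578). Machine vertices: (191.1660,196.6050) → (185.8489,209.4416) → (173.0123,214.7587) → (160.1757,209.4416) → (154.8586,196.6050) → (160.1757,183.7684) → (173.0123,178.4513) → (185.8489,183.7684) → (191.1660,196.6050). Closed: final G1 returns to the first vertex.

**Shape 4** — `<polyline>` open polyline, stroke `#ff00ff` → cut (S698, F578). Machine vertices: (36.6989,120.8410) → (45.5042,132.8337) → (90.0260,22.8618) → (137.7653,80.0345) → (378.8959,121.0437) → (34.6320,208.0316). Open path.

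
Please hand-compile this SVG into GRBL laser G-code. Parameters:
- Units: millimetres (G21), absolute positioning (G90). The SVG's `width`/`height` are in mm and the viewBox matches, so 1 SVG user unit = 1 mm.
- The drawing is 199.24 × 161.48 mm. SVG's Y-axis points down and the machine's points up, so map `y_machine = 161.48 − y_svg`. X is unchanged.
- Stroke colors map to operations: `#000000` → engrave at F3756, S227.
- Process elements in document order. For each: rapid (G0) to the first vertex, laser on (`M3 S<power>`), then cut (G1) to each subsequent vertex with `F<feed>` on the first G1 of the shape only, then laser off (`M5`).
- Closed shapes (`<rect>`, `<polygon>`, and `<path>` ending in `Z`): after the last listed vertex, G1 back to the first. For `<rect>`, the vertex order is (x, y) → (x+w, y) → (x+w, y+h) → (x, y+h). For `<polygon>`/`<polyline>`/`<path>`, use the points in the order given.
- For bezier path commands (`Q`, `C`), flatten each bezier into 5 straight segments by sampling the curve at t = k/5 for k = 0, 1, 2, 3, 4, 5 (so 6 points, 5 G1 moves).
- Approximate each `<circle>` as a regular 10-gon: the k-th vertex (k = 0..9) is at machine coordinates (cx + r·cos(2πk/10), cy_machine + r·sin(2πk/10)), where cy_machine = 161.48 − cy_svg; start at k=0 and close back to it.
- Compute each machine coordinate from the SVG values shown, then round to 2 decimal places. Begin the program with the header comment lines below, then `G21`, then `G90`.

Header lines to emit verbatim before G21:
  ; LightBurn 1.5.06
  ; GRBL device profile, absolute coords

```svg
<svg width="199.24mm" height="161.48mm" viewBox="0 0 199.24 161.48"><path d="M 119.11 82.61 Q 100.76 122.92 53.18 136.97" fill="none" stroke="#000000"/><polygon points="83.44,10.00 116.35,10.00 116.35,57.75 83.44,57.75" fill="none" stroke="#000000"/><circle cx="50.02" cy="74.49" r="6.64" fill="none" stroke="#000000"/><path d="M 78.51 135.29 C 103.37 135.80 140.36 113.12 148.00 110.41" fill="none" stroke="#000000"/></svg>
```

; LightBurn 1.5.06
; GRBL device profile, absolute coords
G21
G90
G0 X119.11 Y78.87
M3 S227
G1 X110.60 Y63.80 F3756
G1 X99.75 Y50.82
G1 X86.57 Y39.95
G1 X71.04 Y31.18
G1 X53.18 Y24.51
M5
G0 X83.44 Y151.48
M3 S227
G1 X116.35 Y151.48 F3756
G1 X116.35 Y103.73
G1 X83.44 Y103.73
G1 X83.44 Y151.48
M5
G0 X56.66 Y86.99
M3 S227
G1 X55.39 Y90.89 F3756
G1 X52.07 Y93.31
G1 X47.97 Y93.31
G1 X44.65 Y90.89
G1 X43.38 Y86.99
G1 X44.65 Y83.09
G1 X47.97 Y80.67
G1 X52.07 Y80.67
G1 X55.39 Y83.09
G1 X56.66 Y86.99
M5
G0 X78.51 Y26.19
M3 S227
G1 X94.55 Y28.32 F3756
G1 X111.51 Y33.95
G1 X127.40 Y40.99
G1 X140.23 Y47.39
G1 X148.00 Y51.07
M5

viewBox `0 0 199.24 161.48` with mm width/height → 1 unit = 1 mm. Flip: y_m = 161.48 − y_svg.

**Shape 1** — `<path>` quadratic bezier, stroke `#000000` → engrave (S227, F3756). Control points (SVG): P0=(119.11,82.61), P1=(100.76,122.92), P2=(53.18,136.97); sampled at t=k/5. Machine vertices: (119.11,78.87) → (110.60,63.80) → (99.75,50.82) → (86.57,39.95) → (71.04,31.18) → (53.18,24.51). Open path.

**Shape 2** — `<polygon>` rectangle, stroke `#000000` → engrave (S227, F3756). Machine vertices: (83.44,151.48) → (116.35,151.48) → (116.35,103.73) → (83.44,103.73) → (83.44,151.48). Closed: final G1 returns to the first vertex.

**Shape 3** — `<circle>` circle, stroke `#000000` → engrave (S227, F3756). Machine vertices: (56.66,86.99) → (55.39,90.89) → (52.07,93.31) → (47.97,93.31) → (44.65,90.89) → (43.38,86.99) → (44.65,83.09) → (47.97,80.67) → (52.07,80.67) → (55.39,83.09) → (56.66,86.99). Closed: final G1 returns to the first vertex.

**Shape 4** — `<path>` cubic bezier, stroke `#000000` → engrave (S227, F3756). Control points (SVG): P0=(78.51,135.29), P1=(103.37,135.80), P2=(140.36,113.12), P3=(148.00,110.41); sampled at t=k/5. Machine vertices: (78.51,26.19) → (94.55,28.32) → (111.51,33.95) → (127.40,40.99) → (140.23,47.39) → (148.00,51.07). Open path.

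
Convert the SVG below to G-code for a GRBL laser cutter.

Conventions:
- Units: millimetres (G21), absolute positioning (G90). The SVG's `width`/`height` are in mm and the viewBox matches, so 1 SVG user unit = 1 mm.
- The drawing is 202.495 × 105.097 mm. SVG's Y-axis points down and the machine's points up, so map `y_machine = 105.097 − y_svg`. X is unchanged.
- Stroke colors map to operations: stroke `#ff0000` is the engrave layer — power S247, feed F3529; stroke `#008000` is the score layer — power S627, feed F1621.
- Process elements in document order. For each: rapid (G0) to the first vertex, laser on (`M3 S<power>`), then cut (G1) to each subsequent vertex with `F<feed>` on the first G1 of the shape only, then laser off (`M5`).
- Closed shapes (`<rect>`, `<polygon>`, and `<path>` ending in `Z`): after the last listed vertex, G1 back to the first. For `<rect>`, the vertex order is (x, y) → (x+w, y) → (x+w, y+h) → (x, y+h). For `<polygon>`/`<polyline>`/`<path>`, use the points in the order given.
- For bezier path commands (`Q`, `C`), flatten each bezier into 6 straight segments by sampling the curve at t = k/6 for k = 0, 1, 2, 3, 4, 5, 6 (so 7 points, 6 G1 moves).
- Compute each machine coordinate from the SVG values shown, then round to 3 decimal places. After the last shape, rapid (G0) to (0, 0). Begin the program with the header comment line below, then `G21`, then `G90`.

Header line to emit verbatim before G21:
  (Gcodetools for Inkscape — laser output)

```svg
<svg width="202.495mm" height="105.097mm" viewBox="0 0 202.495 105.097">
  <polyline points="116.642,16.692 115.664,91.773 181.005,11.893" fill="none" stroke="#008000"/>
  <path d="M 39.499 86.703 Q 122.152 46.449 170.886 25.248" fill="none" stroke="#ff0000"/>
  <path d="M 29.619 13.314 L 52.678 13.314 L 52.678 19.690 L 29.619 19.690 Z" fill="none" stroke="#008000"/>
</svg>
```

viewBox `0 0 202.495 105.097` with mm width/height → 1 unit = 1 mm. Flip: y_m = 105.097 − y_svg.

**Shape 1** — `<polyline>` open polyline, stroke `#008000` → score (S627, F1621). Machine vertices: (116.642,88.405) → (115.664,13.324) → (181.005,93.204). Open path.

**Shape 2** — `<path>` quadratic bezier, stroke `#ff0000` → engrave (S247, F3529). Control points (SVG): P0=(39.499,86.703), P1=(122.152,46.449), P2=(170.886,25.248); sampled at t=k/6. Machine vertices: (39.499,18.394) → (66.108,31.283) → (90.832,43.113) → (113.672,53.885) → (134.628,63.598) → (153.699,72.253) → (170.886,79.849). Open path.

**Shape 3** — `<path>` rectangle, stroke `#008000` → score (S627, F1621). Machine vertices: (29.619,91.783) → (52.678,91.783) → (52.678,85.407) → (29.619,85.407) → (29.619,91.783). Closed: final G1 returns to the first vertex.

(Gcodetools for Inkscape — laser output)
G21
G90
G0 X116.642 Y88.405
M3 S627
G1 X115.664 Y13.324 F1621
G1 X181.005 Y93.204
M5
G0 X39.499 Y18.394
M3 S247
G1 X66.108 Y31.283 F3529
G1 X90.832 Y43.113
G1 X113.672 Y53.885
G1 X134.628 Y63.598
G1 X153.699 Y72.253
G1 X170.886 Y79.849
M5
G0 X29.619 Y91.783
M3 S627
G1 X52.678 Y91.783 F1621
G1 X52.678 Y85.407
G1 X29.619 Y85.407
G1 X29.619 Y91.783
M5
G0 X0.000 Y0.000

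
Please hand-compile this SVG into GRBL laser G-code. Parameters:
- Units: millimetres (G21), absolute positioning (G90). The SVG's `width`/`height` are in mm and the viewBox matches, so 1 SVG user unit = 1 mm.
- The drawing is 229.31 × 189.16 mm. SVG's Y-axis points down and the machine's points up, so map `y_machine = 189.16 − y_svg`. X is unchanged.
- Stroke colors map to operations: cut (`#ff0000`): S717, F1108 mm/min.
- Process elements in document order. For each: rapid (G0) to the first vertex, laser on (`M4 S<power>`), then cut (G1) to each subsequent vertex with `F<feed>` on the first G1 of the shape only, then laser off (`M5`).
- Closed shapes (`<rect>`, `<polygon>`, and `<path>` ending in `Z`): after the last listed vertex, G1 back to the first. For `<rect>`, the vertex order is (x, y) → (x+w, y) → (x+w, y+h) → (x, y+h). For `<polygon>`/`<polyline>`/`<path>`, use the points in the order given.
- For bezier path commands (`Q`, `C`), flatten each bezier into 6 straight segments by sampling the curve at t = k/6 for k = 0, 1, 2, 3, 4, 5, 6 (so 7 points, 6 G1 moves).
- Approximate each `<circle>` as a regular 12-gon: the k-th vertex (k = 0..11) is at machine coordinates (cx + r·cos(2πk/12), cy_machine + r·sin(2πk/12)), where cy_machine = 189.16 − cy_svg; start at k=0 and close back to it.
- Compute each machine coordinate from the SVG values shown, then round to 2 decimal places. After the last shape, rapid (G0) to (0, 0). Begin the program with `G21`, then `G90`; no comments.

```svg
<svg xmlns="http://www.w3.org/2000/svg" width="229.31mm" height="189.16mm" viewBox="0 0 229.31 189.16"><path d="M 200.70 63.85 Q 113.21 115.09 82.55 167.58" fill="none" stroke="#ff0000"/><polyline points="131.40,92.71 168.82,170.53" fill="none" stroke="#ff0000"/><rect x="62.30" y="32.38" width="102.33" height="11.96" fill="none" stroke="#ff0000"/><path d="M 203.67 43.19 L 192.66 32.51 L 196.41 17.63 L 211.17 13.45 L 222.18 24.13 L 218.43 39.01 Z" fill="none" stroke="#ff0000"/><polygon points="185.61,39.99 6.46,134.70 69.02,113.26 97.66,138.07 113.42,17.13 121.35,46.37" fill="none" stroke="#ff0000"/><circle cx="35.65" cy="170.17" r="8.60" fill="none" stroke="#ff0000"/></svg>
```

viewBox `0 0 229.31 189.16` with mm width/height → 1 unit = 1 mm. Flip: y_m = 189.16 − y_svg.

**Shape 1** — `<path>` quadratic bezier, stroke `#ff0000` → cut (S717, F1108). Control points (SVG): P0=(200.70,63.85), P1=(113.21,115.09), P2=(82.55,167.58); sampled at t=k/6. Machine vertices: (200.70,125.31) → (173.12,108.20) → (148.69,91.01) → (127.42,73.76) → (109.30,56.43) → (94.35,39.04) → (82.55,21.58). Open path.

**Shape 2** — `<polyline>` line segment, stroke `#ff0000` → cut (S717, F1108). Machine vertices: (131.40,96.45) → (168.82,18.63). Open path.

**Shape 3** — `<rect>` rectangle, stroke `#ff0000` → cut (S717, F1108). Machine vertices: (62.30,156.78) → (164.63,156.78) → (164.63,144.82) → (62.30,144.82) → (62.30,156.78). Closed: final G1 returns to the first vertex.

**Shape 4** — `<path>` regular polygon, stroke `#ff0000` → cut (S717, F1108). Machine vertices: (203.67,145.97) → (192.66,156.65) → (196.41,171.53) → (211.17,175.71) → (222.18,165.03) → (218.43,150.15) → (203.67,145.97). Closed: final G1 returns to the first vertex.

**Shape 5** — `<polygon>` closed polygon, stroke `#ff0000` → cut (S717, F1108). Machine vertices: (185.61,149.17) → (6.46,54.46) → (69.02,75.90) → (97.66,51.09) → (113.42,172.03) → (121.35,142.79) → (185.61,149.17). Closed: final G1 returns to the first vertex.

**Shape 6** — `<circle>` circle, stroke `#ff0000` → cut (S717, F1108). Machine vertices: (44.25,18.99) → (43.10,23.29) → (39.95,26.44) → (35.65,27.59) → (31.35,26.44) → (28.20,23.29) → (27.05,18.99) → (28.20,14.69) → (31.35,11.54) → (35.65,10.39) → (39.95,11.54) → (43.10,14.69) → (44.25,18.99). Closed: final G1 returns to the first vertex.

G21
G90
G0 X200.70 Y125.31
M4 S717
G1 X173.12 Y108.20 F1108
G1 X148.69 Y91.01
G1 X127.42 Y73.76
G1 X109.30 Y56.43
G1 X94.35 Y39.04
G1 X82.55 Y21.58
M5
G0 X131.40 Y96.45
M4 S717
G1 X168.82 Y18.63 F1108
M5
G0 X62.30 Y156.78
M4 S717
G1 X164.63 Y156.78 F1108
G1 X164.63 Y144.82
G1 X62.30 Y144.82
G1 X62.30 Y156.78
M5
G0 X203.67 Y145.97
M4 S717
G1 X192.66 Y156.65 F1108
G1 X196.41 Y171.53
G1 X211.17 Y175.71
G1 X222.18 Y165.03
G1 X218.43 Y150.15
G1 X203.67 Y145.97
M5
G0 X185.61 Y149.17
M4 S717
G1 X6.46 Y54.46 F1108
G1 X69.02 Y75.90
G1 X97.66 Y51.09
G1 X113.42 Y172.03
G1 X121.35 Y142.79
G1 X185.61 Y149.17
M5
G0 X44.25 Y18.99
M4 S717
G1 X43.10 Y23.29 F1108
G1 X39.95 Y26.44
G1 X35.65 Y27.59
G1 X31.35 Y26.44
G1 X28.20 Y23.29
G1 X27.05 Y18.99
G1 X28.20 Y14.69
G1 X31.35 Y11.54
G1 X35.65 Y10.39
G1 X39.95 Y11.54
G1 X43.10 Y14.69
G1 X44.25 Y18.99
M5
G0 X0.00 Y0.00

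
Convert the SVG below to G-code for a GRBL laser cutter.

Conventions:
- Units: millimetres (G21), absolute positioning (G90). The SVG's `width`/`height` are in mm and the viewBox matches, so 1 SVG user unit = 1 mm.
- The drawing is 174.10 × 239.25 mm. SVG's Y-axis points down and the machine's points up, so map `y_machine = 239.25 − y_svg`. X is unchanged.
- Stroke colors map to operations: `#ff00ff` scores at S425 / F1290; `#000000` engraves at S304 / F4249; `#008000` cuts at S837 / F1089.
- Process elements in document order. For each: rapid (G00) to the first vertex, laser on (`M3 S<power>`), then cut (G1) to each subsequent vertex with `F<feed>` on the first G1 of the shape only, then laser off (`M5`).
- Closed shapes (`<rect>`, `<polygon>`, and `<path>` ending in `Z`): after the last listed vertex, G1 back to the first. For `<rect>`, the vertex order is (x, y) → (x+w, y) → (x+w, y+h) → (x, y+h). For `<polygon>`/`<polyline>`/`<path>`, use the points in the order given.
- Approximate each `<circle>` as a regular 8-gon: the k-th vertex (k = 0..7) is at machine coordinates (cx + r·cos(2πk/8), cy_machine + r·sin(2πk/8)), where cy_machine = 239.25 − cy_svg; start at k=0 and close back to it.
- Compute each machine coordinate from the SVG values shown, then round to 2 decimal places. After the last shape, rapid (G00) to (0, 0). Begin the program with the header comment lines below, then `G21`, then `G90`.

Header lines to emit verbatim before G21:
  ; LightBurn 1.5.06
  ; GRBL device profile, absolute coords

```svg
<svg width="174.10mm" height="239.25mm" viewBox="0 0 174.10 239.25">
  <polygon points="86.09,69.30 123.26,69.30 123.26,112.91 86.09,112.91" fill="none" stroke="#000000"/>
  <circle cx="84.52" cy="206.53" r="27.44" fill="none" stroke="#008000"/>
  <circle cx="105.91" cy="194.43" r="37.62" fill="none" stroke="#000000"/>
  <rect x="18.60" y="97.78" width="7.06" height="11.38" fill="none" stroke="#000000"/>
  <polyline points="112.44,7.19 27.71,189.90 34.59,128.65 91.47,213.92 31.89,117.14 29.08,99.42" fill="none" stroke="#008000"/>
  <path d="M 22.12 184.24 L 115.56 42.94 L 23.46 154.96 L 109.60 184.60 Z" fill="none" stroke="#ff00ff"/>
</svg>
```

1 u = 1 mm; y_m = 239.25 − y.

[1] `<polygon>` rectangle, #000000→engrave S304 F4249: (86.09,169.95) → (123.26,169.95) → (123.26,126.34) → (86.09,126.34) → (86.09,169.95) (closed)

[2] `<circle>` circle, #008000→cut S837 F1089: (111.96,32.72) → (103.92,52.12) → (84.52,60.16) → (65.12,52.12) → (57.08,32.72) → (65.12,13.32) → (84.52,5.28) → (103.92,13.32) → (111.96,32.72) (closed)

[3] `<circle>` circle, #000000→engrave S304 F4249: (143.53,44.82) → (132.51,71.42) → (105.91,82.44) → (79.31,71.42) → (68.29,44.82) → (79.31,18.22) → (105.91,7.20) → (132.51,18.22) → (143.53,44.82) (closed)

[4] `<rect>` rectangle, #000000→engrave S304 F4249: (18.60,141.47) → (25.66,141.47) → (25.66,130.09) → (18.60,130.09) → (18.60,141.47) (closed)

[5] `<polyline>` open polyline, #008000→cut S837 F1089: (112.44,232.06) → (27.71,49.35) → (34.59,110.60) → (91.47,25.33) → (31.89,122.11) → (29.08,139.83)

[6] `<path>` closed polygon, #ff00ff→score S425 F1290: (22.12,55.01) → (115.56,196.31) → (23.46,84.29) → (109.60,54.65) → (22.12,55.01) (closed)

; LightBurn 1.5.06
; GRBL device profile, absolute coords
G21
G90
G00 X86.09 Y169.95
M3 S304
G1 X123.26 Y169.95 F4249
G1 X123.26 Y126.34
G1 X86.09 Y126.34
G1 X86.09 Y169.95
M5
G00 X111.96 Y32.72
M3 S837
G1 X103.92 Y52.12 F1089
G1 X84.52 Y60.16
G1 X65.12 Y52.12
G1 X57.08 Y32.72
G1 X65.12 Y13.32
G1 X84.52 Y5.28
G1 X103.92 Y13.32
G1 X111.96 Y32.72
M5
G00 X143.53 Y44.82
M3 S304
G1 X132.51 Y71.42 F4249
G1 X105.91 Y82.44
G1 X79.31 Y71.42
G1 X68.29 Y44.82
G1 X79.31 Y18.22
G1 X105.91 Y7.20
G1 X132.51 Y18.22
G1 X143.53 Y44.82
M5
G00 X18.60 Y141.47
M3 S304
G1 X25.66 Y141.47 F4249
G1 X25.66 Y130.09
G1 X18.60 Y130.09
G1 X18.60 Y141.47
M5
G00 X112.44 Y232.06
M3 S837
G1 X27.71 Y49.35 F1089
G1 X34.59 Y110.60
G1 X91.47 Y25.33
G1 X31.89 Y122.11
G1 X29.08 Y139.83
M5
G00 X22.12 Y55.01
M3 S425
G1 X115.56 Y196.31 F1290
G1 X23.46 Y84.29
G1 X109.60 Y54.65
G1 X22.12 Y55.01
M5
G00 X0.00 Y0.00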